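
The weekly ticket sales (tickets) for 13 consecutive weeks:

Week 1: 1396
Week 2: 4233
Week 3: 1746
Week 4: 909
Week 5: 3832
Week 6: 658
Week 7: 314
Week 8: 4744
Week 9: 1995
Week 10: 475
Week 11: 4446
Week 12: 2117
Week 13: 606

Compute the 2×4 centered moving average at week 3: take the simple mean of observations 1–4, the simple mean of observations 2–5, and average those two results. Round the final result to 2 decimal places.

Sum over 1–4: 1396 + 4233 + 1746 + 909 = 8284
Sum over 2–5: 4233 + 1746 + 909 + 3832 = 10720
CMA at t=3 = (8284 + 10720) / (2·4) = 19004 / 8 = 2375.50

2375.50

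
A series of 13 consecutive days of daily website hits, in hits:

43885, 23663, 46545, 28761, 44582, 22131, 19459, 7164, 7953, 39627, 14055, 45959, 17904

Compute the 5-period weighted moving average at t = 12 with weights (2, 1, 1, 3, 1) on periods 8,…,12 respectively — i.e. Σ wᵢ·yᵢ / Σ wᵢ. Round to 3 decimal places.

18754.000

Weighted sum: 2·7164 + 1·7953 + 1·39627 + 3·14055 + 1·45959 = 14328 + 7953 + 39627 + 42165 + 45959 = 150032
Weight total: 2 + 1 + 1 + 3 + 1 = 8
WMA = 150032 / 8 = 18754.000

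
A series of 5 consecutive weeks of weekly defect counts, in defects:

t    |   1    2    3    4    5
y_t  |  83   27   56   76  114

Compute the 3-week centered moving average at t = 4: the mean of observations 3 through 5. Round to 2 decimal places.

Sum of periods 3–5: 56 + 76 + 114 = 246
Divide by 3: 246 / 3 = 82.00

82.00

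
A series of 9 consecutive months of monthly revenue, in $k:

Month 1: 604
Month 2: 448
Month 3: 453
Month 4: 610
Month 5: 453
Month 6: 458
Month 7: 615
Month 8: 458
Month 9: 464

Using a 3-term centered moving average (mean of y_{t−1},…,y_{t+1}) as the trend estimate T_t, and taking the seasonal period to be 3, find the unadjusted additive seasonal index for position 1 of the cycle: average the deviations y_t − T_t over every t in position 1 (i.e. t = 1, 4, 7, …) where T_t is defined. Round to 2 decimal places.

Season position 1 occurs at t = 4, 7 (where T_t is defined).
t=4: T_4 = 505.3333; y_4 − T_4 = 610 − 505.3333 = 104.6667
t=7: T_7 = 510.3333; y_7 − T_7 = 615 − 510.3333 = 104.6667
Mean deviation: (104.6667 + 104.6667) / 2 = 104.67

104.67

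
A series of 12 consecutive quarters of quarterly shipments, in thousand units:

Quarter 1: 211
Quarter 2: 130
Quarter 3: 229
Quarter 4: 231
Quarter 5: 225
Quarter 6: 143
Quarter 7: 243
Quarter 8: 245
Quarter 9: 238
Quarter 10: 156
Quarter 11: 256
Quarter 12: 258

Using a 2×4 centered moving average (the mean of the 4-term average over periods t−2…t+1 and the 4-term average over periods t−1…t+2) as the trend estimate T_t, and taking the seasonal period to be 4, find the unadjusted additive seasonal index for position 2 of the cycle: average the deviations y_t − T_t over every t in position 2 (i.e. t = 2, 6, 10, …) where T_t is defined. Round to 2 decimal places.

-69.31

Season position 2 occurs at t = 6, 10 (where T_t is defined).
t=6: T_6 = 212.2500; y_6 − T_6 = 143 − 212.2500 = -69.2500
t=10: T_10 = 225.3750; y_10 − T_10 = 156 − 225.3750 = -69.3750
Mean deviation: (-69.2500 + -69.3750) / 2 = -69.31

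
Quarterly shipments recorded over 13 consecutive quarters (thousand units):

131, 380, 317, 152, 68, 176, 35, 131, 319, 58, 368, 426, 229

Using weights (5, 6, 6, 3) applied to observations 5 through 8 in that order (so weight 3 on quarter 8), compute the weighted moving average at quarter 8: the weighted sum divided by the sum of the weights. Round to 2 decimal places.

Weighted sum: 5·68 + 6·176 + 6·35 + 3·131 = 340 + 1056 + 210 + 393 = 1999
Weight total: 5 + 6 + 6 + 3 = 20
WMA = 1999 / 20 = 99.95

99.95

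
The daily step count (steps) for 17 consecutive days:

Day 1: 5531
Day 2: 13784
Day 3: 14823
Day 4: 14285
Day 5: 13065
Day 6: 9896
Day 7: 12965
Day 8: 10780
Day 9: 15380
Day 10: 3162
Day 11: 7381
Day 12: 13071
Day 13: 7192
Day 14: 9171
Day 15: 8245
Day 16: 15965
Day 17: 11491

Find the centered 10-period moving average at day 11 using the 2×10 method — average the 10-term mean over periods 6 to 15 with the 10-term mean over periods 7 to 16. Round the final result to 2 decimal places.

Sum over 6–15: 9896 + 12965 + 10780 + 15380 + 3162 + 7381 + 13071 + 7192 + 9171 + 8245 = 97243
Sum over 7–16: 12965 + 10780 + 15380 + 3162 + 7381 + 13071 + 7192 + 9171 + 8245 + 15965 = 103312
CMA at t=11 = (97243 + 103312) / (2·10) = 200555 / 20 = 10027.75

10027.75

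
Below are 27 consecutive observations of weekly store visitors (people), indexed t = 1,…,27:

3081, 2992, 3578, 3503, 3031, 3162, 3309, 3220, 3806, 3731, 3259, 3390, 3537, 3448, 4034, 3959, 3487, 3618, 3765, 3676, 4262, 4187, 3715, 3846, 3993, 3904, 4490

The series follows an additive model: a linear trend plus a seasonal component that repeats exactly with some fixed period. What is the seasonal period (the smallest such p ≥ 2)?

First differences y_{t+1} − y_t: -89, 586, -75, -472, 131, 147, -89, 586, -75, -472, 131, 147, -89, 586, …
The difference pattern repeats every 6 terms and not for any smaller step, so p = 6.

6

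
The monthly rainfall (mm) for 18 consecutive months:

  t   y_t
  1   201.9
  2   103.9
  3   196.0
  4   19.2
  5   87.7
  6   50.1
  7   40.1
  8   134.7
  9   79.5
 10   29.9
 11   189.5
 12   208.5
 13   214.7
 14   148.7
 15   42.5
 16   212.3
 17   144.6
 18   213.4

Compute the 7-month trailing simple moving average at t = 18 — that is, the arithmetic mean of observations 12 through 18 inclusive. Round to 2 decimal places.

169.24

Sum of periods 12–18: 208.5 + 214.7 + 148.7 + 42.5 + 212.3 + 144.6 + 213.4 = 1184.7
Divide by 7: 1184.7 / 7 = 169.24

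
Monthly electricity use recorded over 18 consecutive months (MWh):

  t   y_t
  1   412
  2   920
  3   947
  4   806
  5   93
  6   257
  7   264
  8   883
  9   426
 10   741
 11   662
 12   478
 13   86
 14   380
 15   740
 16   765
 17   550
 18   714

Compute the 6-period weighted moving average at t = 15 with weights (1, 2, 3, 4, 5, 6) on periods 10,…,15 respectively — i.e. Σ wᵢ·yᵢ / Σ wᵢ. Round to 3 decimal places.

484.905

Weighted sum: 1·741 + 2·662 + 3·478 + 4·86 + 5·380 + 6·740 = 741 + 1324 + 1434 + 344 + 1900 + 4440 = 10183
Weight total: 1 + 2 + 3 + 4 + 5 + 6 = 21
WMA = 10183 / 21 = 484.905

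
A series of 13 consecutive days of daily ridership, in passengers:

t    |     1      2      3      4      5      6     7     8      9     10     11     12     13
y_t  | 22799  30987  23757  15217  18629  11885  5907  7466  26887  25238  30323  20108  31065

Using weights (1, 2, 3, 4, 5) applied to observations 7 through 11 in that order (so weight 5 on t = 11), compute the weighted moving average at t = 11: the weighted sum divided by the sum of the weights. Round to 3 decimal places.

23604.467

Weighted sum: 1·5907 + 2·7466 + 3·26887 + 4·25238 + 5·30323 = 5907 + 14932 + 80661 + 100952 + 151615 = 354067
Weight total: 1 + 2 + 3 + 4 + 5 = 15
WMA = 354067 / 15 = 23604.467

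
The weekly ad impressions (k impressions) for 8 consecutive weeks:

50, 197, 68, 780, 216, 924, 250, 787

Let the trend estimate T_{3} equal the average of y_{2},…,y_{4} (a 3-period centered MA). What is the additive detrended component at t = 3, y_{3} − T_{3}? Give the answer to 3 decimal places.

Trend T_3 = (197 + 68 + 780) / 3 = 1045/3 = 348.33333
Detrended value: 68 − 348.33333 = -280.333

-280.333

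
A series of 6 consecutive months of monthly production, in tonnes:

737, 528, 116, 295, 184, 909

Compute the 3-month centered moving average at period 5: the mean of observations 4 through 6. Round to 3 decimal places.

462.667

Sum of periods 4–6: 295 + 184 + 909 = 1388
Divide by 3: 1388 / 3 = 462.667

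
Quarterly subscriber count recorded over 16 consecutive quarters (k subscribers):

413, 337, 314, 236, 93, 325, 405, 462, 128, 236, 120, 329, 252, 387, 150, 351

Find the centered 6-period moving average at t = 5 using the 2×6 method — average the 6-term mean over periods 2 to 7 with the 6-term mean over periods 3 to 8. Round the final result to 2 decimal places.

Sum over 2–7: 337 + 314 + 236 + 93 + 325 + 405 = 1710
Sum over 3–8: 314 + 236 + 93 + 325 + 405 + 462 = 1835
CMA at t=5 = (1710 + 1835) / (2·6) = 3545 / 12 = 295.42

295.42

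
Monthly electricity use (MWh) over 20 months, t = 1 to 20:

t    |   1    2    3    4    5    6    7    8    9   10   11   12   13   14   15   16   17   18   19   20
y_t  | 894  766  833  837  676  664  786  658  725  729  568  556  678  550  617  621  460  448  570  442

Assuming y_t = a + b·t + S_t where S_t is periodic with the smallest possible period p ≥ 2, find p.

6

First differences y_{t+1} − y_t: -128, 67, 4, -161, -12, 122, -128, 67, 4, -161, -12, 122, -128, 67, …
The difference pattern repeats every 6 terms and not for any smaller step, so p = 6.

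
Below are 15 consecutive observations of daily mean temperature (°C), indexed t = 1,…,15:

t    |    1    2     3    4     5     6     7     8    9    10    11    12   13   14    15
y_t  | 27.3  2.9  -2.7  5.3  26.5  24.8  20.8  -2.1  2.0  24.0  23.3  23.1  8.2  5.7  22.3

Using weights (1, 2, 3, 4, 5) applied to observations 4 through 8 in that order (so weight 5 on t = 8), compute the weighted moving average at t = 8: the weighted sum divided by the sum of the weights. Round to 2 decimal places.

13.69

Weighted sum: 1·5.3 + 2·26.5 + 3·24.8 + 4·20.8 + 5·-2.1 = 5.3 + 53.0 + 74.4 + 83.2 + -10.5 = 205.4
Weight total: 1 + 2 + 3 + 4 + 5 = 15
WMA = 205.4 / 15 = 13.69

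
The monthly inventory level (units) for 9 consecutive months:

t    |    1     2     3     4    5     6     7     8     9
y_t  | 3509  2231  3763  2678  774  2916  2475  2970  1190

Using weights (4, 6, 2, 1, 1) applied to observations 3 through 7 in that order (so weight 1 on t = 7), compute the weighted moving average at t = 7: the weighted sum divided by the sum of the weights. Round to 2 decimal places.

Weighted sum: 4·3763 + 6·2678 + 2·774 + 1·2916 + 1·2475 = 15052 + 16068 + 1548 + 2916 + 2475 = 38059
Weight total: 4 + 6 + 2 + 1 + 1 = 14
WMA = 38059 / 14 = 2718.50

2718.50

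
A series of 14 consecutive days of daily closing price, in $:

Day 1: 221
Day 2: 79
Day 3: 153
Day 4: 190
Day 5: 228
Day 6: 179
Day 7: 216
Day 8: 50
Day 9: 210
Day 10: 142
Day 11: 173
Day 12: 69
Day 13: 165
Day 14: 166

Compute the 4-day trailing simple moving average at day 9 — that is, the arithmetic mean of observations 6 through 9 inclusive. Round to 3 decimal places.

163.750

Sum of periods 6–9: 179 + 216 + 50 + 210 = 655
Divide by 4: 655 / 4 = 163.750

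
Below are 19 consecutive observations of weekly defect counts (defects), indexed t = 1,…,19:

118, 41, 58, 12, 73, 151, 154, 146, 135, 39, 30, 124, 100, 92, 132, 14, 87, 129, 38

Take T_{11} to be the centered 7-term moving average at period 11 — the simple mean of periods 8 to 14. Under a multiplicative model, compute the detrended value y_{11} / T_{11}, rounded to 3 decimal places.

Trend T_11 = (146 + 135 + 39 + 30 + 124 + 100 + 92) / 7 = 666/7 = 95.14286
Ratio to trend: 30 / 95.14286 = 0.315

0.315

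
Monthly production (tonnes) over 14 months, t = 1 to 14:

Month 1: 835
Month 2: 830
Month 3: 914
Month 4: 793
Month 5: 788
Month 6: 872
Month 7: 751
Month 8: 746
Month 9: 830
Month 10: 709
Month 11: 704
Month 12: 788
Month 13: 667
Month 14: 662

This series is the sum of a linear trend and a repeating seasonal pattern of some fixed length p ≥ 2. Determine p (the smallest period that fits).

First differences y_{t+1} − y_t: -5, 84, -121, -5, 84, -121, -5, 84, …
The difference pattern repeats every 3 terms and not for any smaller step, so p = 3.

3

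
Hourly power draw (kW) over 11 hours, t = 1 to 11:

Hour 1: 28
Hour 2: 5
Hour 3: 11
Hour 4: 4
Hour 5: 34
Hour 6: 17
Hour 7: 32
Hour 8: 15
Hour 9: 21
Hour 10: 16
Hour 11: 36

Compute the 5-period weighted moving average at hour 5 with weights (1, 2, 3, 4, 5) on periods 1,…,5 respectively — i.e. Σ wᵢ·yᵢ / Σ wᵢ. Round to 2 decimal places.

17.13

Weighted sum: 1·28 + 2·5 + 3·11 + 4·4 + 5·34 = 28 + 10 + 33 + 16 + 170 = 257
Weight total: 1 + 2 + 3 + 4 + 5 = 15
WMA = 257 / 15 = 17.13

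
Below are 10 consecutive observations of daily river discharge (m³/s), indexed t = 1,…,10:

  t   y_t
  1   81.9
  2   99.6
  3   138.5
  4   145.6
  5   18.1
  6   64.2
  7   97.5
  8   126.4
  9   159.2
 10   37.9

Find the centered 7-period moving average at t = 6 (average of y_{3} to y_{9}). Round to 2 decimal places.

Sum of periods 3–9: 138.5 + 145.6 + 18.1 + 64.2 + 97.5 + 126.4 + 159.2 = 749.5
Divide by 7: 749.5 / 7 = 107.07

107.07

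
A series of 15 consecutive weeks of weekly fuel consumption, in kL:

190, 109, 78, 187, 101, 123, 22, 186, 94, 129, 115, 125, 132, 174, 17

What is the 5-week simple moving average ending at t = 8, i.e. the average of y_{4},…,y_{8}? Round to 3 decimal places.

Sum of periods 4–8: 187 + 101 + 123 + 22 + 186 = 619
Divide by 5: 619 / 5 = 123.800

123.800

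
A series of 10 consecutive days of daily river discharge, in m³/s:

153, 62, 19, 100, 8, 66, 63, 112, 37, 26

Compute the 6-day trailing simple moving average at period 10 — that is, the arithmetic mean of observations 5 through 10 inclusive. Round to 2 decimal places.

Sum of periods 5–10: 8 + 66 + 63 + 112 + 37 + 26 = 312
Divide by 6: 312 / 6 = 52.00

52.00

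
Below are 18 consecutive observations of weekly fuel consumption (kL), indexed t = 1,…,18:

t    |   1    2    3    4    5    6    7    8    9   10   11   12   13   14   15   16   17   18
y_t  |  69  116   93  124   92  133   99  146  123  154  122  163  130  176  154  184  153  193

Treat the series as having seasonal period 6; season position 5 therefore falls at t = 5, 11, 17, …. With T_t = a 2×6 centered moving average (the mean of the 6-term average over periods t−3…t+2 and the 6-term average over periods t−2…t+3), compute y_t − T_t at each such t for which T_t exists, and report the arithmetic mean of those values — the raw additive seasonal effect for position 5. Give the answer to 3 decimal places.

-20.083

Season position 5 occurs at t = 5, 11 (where T_t is defined).
t=5: T_5 = 112.00000; y_5 − T_5 = 92 − 112.00000 = -20.00000
t=11: T_11 = 142.16667; y_11 − T_11 = 122 − 142.16667 = -20.16667
Mean deviation: (-20.00000 + -20.16667) / 2 = -20.083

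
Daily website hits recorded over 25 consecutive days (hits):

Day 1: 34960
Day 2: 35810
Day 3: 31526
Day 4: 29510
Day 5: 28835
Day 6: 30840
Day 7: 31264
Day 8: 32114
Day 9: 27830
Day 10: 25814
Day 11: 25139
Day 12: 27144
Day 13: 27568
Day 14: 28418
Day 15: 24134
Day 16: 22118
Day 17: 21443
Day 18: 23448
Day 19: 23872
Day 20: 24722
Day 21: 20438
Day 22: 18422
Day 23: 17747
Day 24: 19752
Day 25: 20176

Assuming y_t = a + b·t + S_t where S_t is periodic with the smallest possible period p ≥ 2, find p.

6

First differences y_{t+1} − y_t: 850, -4284, -2016, -675, 2005, 424, 850, -4284, -2016, -675, 2005, 424, 850, -4284, …
The difference pattern repeats every 6 terms and not for any smaller step, so p = 6.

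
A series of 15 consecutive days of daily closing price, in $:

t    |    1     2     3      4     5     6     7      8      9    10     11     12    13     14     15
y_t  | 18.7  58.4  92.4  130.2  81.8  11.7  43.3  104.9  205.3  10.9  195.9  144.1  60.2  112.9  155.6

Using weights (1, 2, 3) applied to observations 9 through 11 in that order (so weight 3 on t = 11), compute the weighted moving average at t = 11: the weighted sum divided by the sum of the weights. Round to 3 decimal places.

135.800

Weighted sum: 1·205.3 + 2·10.9 + 3·195.9 = 205.3 + 21.8 + 587.7 = 814.8
Weight total: 1 + 2 + 3 = 6
WMA = 814.8 / 6 = 135.800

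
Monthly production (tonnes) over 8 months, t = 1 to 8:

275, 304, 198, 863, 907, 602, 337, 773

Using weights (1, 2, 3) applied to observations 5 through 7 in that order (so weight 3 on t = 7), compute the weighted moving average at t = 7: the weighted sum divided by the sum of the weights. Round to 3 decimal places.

Weighted sum: 1·907 + 2·602 + 3·337 = 907 + 1204 + 1011 = 3122
Weight total: 1 + 2 + 3 = 6
WMA = 3122 / 6 = 520.333

520.333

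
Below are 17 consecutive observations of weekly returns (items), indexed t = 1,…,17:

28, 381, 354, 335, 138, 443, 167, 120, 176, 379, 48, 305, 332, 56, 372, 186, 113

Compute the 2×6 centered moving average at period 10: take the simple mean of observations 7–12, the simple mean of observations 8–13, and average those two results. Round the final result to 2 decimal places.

Sum over 7–12: 167 + 120 + 176 + 379 + 48 + 305 = 1195
Sum over 8–13: 120 + 176 + 379 + 48 + 305 + 332 = 1360
CMA at t=10 = (1195 + 1360) / (2·6) = 2555 / 12 = 212.92

212.92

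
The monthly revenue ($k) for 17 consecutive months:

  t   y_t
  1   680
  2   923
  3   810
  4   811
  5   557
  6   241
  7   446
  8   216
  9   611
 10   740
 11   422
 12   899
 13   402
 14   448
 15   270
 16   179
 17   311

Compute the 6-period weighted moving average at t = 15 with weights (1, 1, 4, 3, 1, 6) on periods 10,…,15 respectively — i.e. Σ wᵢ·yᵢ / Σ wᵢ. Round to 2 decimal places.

502.00

Weighted sum: 1·740 + 1·422 + 4·899 + 3·402 + 1·448 + 6·270 = 740 + 422 + 3596 + 1206 + 448 + 1620 = 8032
Weight total: 1 + 1 + 4 + 3 + 1 + 6 = 16
WMA = 8032 / 16 = 502.00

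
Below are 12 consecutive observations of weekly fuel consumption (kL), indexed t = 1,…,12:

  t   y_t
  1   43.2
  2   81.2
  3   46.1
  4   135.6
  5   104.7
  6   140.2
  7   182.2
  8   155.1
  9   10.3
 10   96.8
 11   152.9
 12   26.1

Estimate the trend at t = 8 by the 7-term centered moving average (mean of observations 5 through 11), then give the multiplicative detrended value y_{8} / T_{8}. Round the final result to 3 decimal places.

1.289

Trend T_8 = (104.7 + 140.2 + 182.2 + 155.1 + 10.3 + 96.8 + 152.9) / 7 = 842.2/7 = 120.31429
Ratio to trend: 155.1 / 120.31429 = 1.289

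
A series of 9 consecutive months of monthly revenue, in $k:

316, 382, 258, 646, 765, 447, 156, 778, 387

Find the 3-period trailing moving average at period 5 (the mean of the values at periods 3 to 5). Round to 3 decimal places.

Sum of periods 3–5: 258 + 646 + 765 = 1669
Divide by 3: 1669 / 3 = 556.333

556.333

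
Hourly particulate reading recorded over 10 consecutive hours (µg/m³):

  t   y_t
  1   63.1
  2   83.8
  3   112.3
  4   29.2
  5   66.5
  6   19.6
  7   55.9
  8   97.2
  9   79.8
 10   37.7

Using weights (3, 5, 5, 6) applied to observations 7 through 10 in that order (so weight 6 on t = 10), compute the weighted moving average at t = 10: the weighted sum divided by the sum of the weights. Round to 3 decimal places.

67.311

Weighted sum: 3·55.9 + 5·97.2 + 5·79.8 + 6·37.7 = 167.7 + 486.0 + 399.0 + 226.2 = 1278.9
Weight total: 3 + 5 + 5 + 6 = 19
WMA = 1278.9 / 19 = 67.311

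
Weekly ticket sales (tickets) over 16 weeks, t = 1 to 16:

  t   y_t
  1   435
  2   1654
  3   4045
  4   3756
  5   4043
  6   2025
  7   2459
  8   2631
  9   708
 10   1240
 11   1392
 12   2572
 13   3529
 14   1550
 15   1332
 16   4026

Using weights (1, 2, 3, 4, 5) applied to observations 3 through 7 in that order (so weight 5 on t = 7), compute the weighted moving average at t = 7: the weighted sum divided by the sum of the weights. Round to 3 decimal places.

2938.733

Weighted sum: 1·4045 + 2·3756 + 3·4043 + 4·2025 + 5·2459 = 4045 + 7512 + 12129 + 8100 + 12295 = 44081
Weight total: 1 + 2 + 3 + 4 + 5 = 15
WMA = 44081 / 15 = 2938.733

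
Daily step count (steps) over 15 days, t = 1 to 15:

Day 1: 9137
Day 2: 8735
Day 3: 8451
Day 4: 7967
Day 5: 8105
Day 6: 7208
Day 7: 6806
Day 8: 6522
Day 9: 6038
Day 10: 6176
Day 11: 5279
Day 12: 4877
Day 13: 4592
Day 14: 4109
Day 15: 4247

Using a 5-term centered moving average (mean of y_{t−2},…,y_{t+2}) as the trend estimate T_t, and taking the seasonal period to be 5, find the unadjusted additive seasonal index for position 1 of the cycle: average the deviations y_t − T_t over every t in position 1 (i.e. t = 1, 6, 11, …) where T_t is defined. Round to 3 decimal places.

Season position 1 occurs at t = 6, 11 (where T_t is defined).
t=6: T_6 = 7321.60000; y_6 − T_6 = 7208 − 7321.60000 = -113.60000
t=11: T_11 = 5392.40000; y_11 − T_11 = 5279 − 5392.40000 = -113.40000
Mean deviation: (-113.60000 + -113.40000) / 2 = -113.500

-113.500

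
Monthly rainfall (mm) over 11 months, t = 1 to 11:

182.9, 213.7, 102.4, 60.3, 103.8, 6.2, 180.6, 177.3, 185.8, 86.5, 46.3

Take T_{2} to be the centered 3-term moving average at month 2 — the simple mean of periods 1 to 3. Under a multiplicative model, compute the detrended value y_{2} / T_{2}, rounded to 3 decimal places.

1.285

Trend T_2 = (182.9 + 213.7 + 102.4) / 3 = 499.0/3 = 166.33333
Ratio to trend: 213.7 / 166.33333 = 1.285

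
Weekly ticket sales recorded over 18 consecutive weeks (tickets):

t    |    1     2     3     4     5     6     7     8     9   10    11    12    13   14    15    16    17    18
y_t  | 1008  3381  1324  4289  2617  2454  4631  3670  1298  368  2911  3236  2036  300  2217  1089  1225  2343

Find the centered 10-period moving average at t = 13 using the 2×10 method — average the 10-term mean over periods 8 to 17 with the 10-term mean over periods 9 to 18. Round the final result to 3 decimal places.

Sum over 8–17: 3670 + 1298 + 368 + 2911 + 3236 + 2036 + 300 + 2217 + 1089 + 1225 = 18350
Sum over 9–18: 1298 + 368 + 2911 + 3236 + 2036 + 300 + 2217 + 1089 + 1225 + 2343 = 17023
CMA at t=13 = (18350 + 17023) / (2·10) = 35373 / 20 = 1768.650

1768.650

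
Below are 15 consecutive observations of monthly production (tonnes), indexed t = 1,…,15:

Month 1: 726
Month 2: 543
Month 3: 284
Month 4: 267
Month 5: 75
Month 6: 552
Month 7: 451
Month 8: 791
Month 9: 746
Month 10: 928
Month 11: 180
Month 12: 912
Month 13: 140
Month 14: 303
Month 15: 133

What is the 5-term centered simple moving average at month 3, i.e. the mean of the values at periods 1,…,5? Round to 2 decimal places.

379.00

Sum of periods 1–5: 726 + 543 + 284 + 267 + 75 = 1895
Divide by 5: 1895 / 5 = 379.00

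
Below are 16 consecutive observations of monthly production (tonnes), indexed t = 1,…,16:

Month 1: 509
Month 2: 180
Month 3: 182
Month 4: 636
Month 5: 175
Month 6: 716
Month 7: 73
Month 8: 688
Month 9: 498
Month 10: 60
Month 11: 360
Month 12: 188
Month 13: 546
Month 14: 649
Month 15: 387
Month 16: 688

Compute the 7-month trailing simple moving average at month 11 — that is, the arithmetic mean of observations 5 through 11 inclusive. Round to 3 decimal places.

367.143

Sum of periods 5–11: 175 + 716 + 73 + 688 + 498 + 60 + 360 = 2570
Divide by 7: 2570 / 7 = 367.143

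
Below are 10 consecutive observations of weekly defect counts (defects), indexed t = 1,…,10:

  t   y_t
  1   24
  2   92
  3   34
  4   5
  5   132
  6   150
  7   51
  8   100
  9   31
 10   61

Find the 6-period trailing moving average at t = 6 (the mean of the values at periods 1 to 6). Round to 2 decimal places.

72.83

Sum of periods 1–6: 24 + 92 + 34 + 5 + 132 + 150 = 437
Divide by 6: 437 / 6 = 72.83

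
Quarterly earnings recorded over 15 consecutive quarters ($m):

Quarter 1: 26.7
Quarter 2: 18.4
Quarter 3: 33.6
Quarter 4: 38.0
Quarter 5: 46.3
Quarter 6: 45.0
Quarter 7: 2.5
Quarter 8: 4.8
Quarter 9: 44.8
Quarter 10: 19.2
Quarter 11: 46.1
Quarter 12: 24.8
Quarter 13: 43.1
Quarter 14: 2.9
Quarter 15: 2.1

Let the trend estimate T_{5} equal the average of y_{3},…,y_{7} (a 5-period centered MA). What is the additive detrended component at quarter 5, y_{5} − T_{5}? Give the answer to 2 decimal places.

13.22

Trend T_5 = (33.6 + 38.0 + 46.3 + 45.0 + 2.5) / 5 = 165.4/5 = 33.0800
Detrended value: 46.3 − 33.0800 = 13.22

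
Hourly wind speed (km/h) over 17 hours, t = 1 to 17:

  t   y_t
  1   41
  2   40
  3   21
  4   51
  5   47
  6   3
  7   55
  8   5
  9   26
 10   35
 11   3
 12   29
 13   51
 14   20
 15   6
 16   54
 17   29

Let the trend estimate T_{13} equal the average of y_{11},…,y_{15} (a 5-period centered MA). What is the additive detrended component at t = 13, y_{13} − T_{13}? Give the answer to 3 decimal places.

Trend T_13 = (3 + 29 + 51 + 20 + 6) / 5 = 109/5 = 21.80000
Detrended value: 51 − 21.80000 = 29.200

29.200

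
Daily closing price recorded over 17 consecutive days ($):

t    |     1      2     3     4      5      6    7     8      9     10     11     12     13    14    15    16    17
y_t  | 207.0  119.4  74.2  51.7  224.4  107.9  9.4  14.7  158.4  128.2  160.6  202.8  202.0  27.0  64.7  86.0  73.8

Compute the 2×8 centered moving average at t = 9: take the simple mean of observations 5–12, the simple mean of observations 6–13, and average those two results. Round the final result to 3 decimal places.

Sum over 5–12: 224.4 + 107.9 + 9.4 + 14.7 + 158.4 + 128.2 + 160.6 + 202.8 = 1006.4
Sum over 6–13: 107.9 + 9.4 + 14.7 + 158.4 + 128.2 + 160.6 + 202.8 + 202.0 = 984.0
CMA at t=9 = (1006.4 + 984.0) / (2·8) = 1990.4 / 16 = 124.400

124.400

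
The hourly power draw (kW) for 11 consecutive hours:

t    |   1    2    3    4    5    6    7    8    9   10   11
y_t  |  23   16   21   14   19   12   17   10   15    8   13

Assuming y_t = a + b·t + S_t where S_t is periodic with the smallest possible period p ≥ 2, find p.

First differences y_{t+1} − y_t: -7, 5, -7, 5, -7, 5, …
The difference pattern repeats every 2 terms and not for any smaller step, so p = 2.

2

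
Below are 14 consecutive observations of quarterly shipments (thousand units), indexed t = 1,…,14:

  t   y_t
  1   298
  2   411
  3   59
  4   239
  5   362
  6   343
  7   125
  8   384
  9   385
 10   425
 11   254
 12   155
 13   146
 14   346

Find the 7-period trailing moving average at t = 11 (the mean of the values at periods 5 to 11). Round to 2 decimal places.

Sum of periods 5–11: 362 + 343 + 125 + 384 + 385 + 425 + 254 = 2278
Divide by 7: 2278 / 7 = 325.43

325.43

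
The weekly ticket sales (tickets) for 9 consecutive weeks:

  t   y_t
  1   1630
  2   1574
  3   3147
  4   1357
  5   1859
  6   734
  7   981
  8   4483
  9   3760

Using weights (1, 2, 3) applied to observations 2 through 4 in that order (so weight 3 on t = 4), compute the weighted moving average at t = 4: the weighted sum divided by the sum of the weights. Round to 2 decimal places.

Weighted sum: 1·1574 + 2·3147 + 3·1357 = 1574 + 6294 + 4071 = 11939
Weight total: 1 + 2 + 3 = 6
WMA = 11939 / 6 = 1989.83

1989.83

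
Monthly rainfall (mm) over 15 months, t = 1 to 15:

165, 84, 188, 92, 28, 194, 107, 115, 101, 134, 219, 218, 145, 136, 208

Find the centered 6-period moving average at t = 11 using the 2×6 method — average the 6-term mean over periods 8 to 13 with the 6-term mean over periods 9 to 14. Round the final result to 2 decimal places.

Sum over 8–13: 115 + 101 + 134 + 219 + 218 + 145 = 932
Sum over 9–14: 101 + 134 + 219 + 218 + 145 + 136 = 953
CMA at t=11 = (932 + 953) / (2·6) = 1885 / 12 = 157.08

157.08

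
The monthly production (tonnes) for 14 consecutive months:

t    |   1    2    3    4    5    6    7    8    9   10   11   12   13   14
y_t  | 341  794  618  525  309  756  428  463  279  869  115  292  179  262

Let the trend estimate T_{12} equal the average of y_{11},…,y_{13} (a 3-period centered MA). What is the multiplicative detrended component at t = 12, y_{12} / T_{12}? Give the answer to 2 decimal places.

1.49

Trend T_12 = (115 + 292 + 179) / 3 = 586/3 = 195.3333
Ratio to trend: 292 / 195.3333 = 1.49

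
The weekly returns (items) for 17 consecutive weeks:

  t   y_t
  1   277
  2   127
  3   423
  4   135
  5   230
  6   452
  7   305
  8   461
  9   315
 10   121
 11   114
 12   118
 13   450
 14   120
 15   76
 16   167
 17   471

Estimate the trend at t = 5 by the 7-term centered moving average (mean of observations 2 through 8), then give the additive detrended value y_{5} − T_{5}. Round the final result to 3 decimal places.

Trend T_5 = (127 + 423 + 135 + 230 + 452 + 305 + 461) / 7 = 2133/7 = 304.71429
Detrended value: 230 − 304.71429 = -74.714

-74.714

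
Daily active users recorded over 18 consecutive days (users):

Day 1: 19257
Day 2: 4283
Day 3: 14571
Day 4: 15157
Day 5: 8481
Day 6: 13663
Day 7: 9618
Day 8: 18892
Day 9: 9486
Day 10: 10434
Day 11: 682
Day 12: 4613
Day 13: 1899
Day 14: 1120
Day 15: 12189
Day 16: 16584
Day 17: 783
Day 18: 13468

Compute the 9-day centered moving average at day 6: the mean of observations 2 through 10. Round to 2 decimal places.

Sum of periods 2–10: 4283 + 14571 + 15157 + 8481 + 13663 + 9618 + 18892 + 9486 + 10434 = 104585
Divide by 9: 104585 / 9 = 11620.56

11620.56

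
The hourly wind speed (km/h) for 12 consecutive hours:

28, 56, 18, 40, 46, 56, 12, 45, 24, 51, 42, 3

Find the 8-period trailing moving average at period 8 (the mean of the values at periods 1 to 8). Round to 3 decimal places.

Sum of periods 1–8: 28 + 56 + 18 + 40 + 46 + 56 + 12 + 45 = 301
Divide by 8: 301 / 8 = 37.625

37.625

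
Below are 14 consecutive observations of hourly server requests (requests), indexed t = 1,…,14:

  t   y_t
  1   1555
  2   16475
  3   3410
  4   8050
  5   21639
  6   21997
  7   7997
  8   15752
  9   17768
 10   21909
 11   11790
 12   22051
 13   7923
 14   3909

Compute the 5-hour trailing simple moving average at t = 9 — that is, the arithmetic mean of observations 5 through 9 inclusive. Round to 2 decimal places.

Sum of periods 5–9: 21639 + 21997 + 7997 + 15752 + 17768 = 85153
Divide by 5: 85153 / 5 = 17030.60

17030.60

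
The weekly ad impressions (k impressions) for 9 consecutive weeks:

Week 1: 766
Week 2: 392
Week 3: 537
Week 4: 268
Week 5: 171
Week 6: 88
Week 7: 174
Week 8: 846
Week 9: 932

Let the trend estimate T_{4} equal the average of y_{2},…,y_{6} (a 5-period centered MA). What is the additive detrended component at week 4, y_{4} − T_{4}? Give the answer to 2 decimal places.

-23.20

Trend T_4 = (392 + 537 + 268 + 171 + 88) / 5 = 1456/5 = 291.2000
Detrended value: 268 − 291.2000 = -23.20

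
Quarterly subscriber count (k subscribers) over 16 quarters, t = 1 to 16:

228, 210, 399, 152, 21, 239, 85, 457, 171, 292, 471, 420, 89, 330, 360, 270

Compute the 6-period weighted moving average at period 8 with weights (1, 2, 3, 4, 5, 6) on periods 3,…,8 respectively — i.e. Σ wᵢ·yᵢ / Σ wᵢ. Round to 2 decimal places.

Weighted sum: 1·399 + 2·152 + 3·21 + 4·239 + 5·85 + 6·457 = 399 + 304 + 63 + 956 + 425 + 2742 = 4889
Weight total: 1 + 2 + 3 + 4 + 5 + 6 = 21
WMA = 4889 / 21 = 232.81

232.81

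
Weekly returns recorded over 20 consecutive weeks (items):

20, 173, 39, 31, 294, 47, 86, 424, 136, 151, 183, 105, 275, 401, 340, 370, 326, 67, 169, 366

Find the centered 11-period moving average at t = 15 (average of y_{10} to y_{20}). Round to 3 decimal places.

250.273

Sum of periods 10–20: 151 + 183 + 105 + 275 + 401 + 340 + 370 + 326 + 67 + 169 + 366 = 2753
Divide by 11: 2753 / 11 = 250.273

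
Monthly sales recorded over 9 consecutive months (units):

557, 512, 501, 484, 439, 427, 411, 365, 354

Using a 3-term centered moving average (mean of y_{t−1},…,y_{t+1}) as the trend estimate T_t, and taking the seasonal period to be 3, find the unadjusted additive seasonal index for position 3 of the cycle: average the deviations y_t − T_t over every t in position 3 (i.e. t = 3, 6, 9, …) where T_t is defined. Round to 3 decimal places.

1.667

Season position 3 occurs at t = 3, 6 (where T_t is defined).
t=3: T_3 = 499.00000; y_3 − T_3 = 501 − 499.00000 = 2.00000
t=6: T_6 = 425.66667; y_6 − T_6 = 427 − 425.66667 = 1.33333
Mean deviation: (2.00000 + 1.33333) / 2 = 1.667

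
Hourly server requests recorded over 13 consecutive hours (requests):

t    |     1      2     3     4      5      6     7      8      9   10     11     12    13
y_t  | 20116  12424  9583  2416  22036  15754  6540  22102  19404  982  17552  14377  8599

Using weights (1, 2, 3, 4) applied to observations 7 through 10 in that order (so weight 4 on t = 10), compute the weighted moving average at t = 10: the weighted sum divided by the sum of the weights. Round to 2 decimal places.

Weighted sum: 1·6540 + 2·22102 + 3·19404 + 4·982 = 6540 + 44204 + 58212 + 3928 = 112884
Weight total: 1 + 2 + 3 + 4 = 10
WMA = 112884 / 10 = 11288.40

11288.40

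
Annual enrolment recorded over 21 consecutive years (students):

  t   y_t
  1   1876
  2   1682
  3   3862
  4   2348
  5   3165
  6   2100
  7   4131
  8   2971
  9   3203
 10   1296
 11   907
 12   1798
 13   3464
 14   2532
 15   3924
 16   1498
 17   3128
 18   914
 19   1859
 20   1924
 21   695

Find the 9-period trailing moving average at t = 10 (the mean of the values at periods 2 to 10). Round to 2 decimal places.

Sum of periods 2–10: 1682 + 3862 + 2348 + 3165 + 2100 + 4131 + 2971 + 3203 + 1296 = 24758
Divide by 9: 24758 / 9 = 2750.89

2750.89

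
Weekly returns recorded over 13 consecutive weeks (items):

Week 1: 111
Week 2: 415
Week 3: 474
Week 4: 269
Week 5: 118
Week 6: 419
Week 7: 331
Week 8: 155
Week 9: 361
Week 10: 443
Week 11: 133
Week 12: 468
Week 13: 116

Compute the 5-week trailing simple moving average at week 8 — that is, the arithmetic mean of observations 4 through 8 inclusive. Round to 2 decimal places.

Sum of periods 4–8: 269 + 118 + 419 + 331 + 155 = 1292
Divide by 5: 1292 / 5 = 258.40

258.40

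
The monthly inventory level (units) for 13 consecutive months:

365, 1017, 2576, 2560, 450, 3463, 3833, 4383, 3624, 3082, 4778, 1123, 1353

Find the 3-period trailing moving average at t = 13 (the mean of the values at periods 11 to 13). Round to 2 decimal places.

2418.00

Sum of periods 11–13: 4778 + 1123 + 1353 = 7254
Divide by 3: 7254 / 3 = 2418.00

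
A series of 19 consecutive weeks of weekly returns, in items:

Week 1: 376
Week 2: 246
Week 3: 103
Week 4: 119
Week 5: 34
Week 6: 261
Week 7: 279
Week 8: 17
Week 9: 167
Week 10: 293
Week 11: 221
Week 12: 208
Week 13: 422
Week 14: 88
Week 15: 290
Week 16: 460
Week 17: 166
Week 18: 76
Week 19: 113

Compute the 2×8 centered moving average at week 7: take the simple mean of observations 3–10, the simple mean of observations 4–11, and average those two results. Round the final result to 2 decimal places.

166.50

Sum over 3–10: 103 + 119 + 34 + 261 + 279 + 17 + 167 + 293 = 1273
Sum over 4–11: 119 + 34 + 261 + 279 + 17 + 167 + 293 + 221 = 1391
CMA at t=7 = (1273 + 1391) / (2·8) = 2664 / 16 = 166.50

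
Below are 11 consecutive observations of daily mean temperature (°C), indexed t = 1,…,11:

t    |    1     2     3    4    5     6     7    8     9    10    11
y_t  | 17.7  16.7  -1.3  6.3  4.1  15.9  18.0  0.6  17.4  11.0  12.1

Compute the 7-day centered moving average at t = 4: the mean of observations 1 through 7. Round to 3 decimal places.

11.057

Sum of periods 1–7: 17.7 + 16.7 + (-1.3) + 6.3 + 4.1 + 15.9 + 18.0 = 77.4
Divide by 7: 77.4 / 7 = 11.057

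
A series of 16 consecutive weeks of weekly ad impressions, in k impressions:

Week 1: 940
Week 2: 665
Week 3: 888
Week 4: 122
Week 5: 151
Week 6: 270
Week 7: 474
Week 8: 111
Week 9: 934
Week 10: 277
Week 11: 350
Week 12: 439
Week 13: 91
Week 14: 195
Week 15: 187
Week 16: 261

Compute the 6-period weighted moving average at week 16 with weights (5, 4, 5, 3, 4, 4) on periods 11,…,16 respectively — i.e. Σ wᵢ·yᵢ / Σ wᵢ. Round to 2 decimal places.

253.52

Weighted sum: 5·350 + 4·439 + 5·91 + 3·195 + 4·187 + 4·261 = 1750 + 1756 + 455 + 585 + 748 + 1044 = 6338
Weight total: 5 + 4 + 5 + 3 + 4 + 4 = 25
WMA = 6338 / 25 = 253.52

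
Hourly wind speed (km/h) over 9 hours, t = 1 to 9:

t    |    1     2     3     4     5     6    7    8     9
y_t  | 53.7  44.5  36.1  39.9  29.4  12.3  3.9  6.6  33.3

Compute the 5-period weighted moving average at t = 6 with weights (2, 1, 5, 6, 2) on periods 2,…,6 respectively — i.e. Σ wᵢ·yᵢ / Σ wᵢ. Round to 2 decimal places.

32.85

Weighted sum: 2·44.5 + 1·36.1 + 5·39.9 + 6·29.4 + 2·12.3 = 89.0 + 36.1 + 199.5 + 176.4 + 24.6 = 525.6
Weight total: 2 + 1 + 5 + 6 + 2 = 16
WMA = 525.6 / 16 = 32.85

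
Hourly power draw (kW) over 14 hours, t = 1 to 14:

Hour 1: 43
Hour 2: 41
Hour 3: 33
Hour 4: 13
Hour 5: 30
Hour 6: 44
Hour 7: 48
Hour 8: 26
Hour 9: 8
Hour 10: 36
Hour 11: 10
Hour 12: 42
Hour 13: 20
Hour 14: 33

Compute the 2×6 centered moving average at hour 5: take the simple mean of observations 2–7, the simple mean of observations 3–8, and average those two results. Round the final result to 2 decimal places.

Sum over 2–7: 41 + 33 + 13 + 30 + 44 + 48 = 209
Sum over 3–8: 33 + 13 + 30 + 44 + 48 + 26 = 194
CMA at t=5 = (209 + 194) / (2·6) = 403 / 12 = 33.58

33.58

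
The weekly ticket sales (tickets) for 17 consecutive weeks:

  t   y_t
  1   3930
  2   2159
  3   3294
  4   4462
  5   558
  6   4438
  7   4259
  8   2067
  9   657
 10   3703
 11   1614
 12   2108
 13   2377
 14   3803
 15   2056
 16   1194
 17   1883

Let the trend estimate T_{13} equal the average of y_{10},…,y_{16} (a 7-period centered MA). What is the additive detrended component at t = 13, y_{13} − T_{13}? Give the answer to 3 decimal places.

-30.857

Trend T_13 = (3703 + 1614 + 2108 + 2377 + 3803 + 2056 + 1194) / 7 = 16855/7 = 2407.85714
Detrended value: 2377 − 2407.85714 = -30.857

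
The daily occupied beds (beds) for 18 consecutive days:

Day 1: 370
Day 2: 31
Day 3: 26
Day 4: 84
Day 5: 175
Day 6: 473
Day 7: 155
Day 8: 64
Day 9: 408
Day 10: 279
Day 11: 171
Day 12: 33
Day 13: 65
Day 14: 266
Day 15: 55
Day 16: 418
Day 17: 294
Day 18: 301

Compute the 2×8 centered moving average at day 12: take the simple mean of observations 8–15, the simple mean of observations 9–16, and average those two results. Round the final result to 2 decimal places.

Sum over 8–15: 64 + 408 + 279 + 171 + 33 + 65 + 266 + 55 = 1341
Sum over 9–16: 408 + 279 + 171 + 33 + 65 + 266 + 55 + 418 = 1695
CMA at t=12 = (1341 + 1695) / (2·8) = 3036 / 16 = 189.75

189.75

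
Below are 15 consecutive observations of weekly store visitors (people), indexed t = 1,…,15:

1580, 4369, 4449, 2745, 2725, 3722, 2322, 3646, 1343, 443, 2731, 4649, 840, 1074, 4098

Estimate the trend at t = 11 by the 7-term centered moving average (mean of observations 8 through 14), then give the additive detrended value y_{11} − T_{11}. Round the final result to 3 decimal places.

Trend T_11 = (3646 + 1343 + 443 + 2731 + 4649 + 840 + 1074) / 7 = 14726/7 = 2103.71429
Detrended value: 2731 − 2103.71429 = 627.286

627.286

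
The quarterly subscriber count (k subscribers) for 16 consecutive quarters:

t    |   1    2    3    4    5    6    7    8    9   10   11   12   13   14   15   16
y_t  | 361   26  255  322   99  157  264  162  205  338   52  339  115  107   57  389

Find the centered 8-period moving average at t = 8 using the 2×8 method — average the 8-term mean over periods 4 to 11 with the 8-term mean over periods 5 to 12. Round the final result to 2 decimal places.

Sum over 4–11: 322 + 99 + 157 + 264 + 162 + 205 + 338 + 52 = 1599
Sum over 5–12: 99 + 157 + 264 + 162 + 205 + 338 + 52 + 339 = 1616
CMA at t=8 = (1599 + 1616) / (2·8) = 3215 / 16 = 200.94

200.94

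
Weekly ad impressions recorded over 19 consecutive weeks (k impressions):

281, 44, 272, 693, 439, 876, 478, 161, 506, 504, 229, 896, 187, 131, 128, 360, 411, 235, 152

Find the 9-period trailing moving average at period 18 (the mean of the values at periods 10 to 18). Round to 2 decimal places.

342.33

Sum of periods 10–18: 504 + 229 + 896 + 187 + 131 + 128 + 360 + 411 + 235 = 3081
Divide by 9: 3081 / 9 = 342.33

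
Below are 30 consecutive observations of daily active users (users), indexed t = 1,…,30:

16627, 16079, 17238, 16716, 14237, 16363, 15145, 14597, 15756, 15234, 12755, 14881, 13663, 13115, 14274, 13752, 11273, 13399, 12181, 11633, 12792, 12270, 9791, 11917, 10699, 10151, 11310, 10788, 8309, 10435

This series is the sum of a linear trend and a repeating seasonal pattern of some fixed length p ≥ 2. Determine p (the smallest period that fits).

First differences y_{t+1} − y_t: -548, 1159, -522, -2479, 2126, -1218, -548, 1159, -522, -2479, 2126, -1218, -548, 1159, …
The difference pattern repeats every 6 terms and not for any smaller step, so p = 6.

6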